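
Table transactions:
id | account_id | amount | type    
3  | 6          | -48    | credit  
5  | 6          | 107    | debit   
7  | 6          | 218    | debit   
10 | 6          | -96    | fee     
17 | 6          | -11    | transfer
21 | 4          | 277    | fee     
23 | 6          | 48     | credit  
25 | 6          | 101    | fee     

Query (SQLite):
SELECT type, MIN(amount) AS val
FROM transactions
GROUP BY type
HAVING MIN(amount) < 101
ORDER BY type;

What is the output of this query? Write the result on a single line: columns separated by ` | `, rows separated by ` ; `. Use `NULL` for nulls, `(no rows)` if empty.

credit | -48 ; fee | -96 ; transfer | -11

Partition transactions by type; compute MIN(amount) within each group.
HAVING: keep groups where MIN(amount) < 101.
  credit: ids {3, 23} → MIN(amount)=-48
  debit: ids {5, 7} → MIN(amount)=107
  fee: ids {10, 21, 25} → MIN(amount)=-96
  transfer: ids {17} → MIN(amount)=-11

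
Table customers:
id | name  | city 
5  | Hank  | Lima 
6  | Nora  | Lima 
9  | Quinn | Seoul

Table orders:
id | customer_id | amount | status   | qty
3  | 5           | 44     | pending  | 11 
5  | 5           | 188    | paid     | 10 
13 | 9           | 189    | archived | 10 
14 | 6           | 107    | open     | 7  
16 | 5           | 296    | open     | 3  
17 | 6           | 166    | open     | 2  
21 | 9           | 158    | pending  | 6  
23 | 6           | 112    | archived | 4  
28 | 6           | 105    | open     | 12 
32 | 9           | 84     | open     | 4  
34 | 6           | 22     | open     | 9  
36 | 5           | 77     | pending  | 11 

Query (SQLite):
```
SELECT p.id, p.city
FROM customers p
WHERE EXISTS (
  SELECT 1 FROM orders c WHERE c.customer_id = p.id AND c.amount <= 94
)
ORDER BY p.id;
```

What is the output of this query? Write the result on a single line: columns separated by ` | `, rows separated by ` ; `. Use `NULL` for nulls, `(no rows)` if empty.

5 | Lima ; 6 | Lima ; 9 | Seoul

For each customers row, check whether any orders with matching customer_id has amount <= 94.
Keep rows where that is true.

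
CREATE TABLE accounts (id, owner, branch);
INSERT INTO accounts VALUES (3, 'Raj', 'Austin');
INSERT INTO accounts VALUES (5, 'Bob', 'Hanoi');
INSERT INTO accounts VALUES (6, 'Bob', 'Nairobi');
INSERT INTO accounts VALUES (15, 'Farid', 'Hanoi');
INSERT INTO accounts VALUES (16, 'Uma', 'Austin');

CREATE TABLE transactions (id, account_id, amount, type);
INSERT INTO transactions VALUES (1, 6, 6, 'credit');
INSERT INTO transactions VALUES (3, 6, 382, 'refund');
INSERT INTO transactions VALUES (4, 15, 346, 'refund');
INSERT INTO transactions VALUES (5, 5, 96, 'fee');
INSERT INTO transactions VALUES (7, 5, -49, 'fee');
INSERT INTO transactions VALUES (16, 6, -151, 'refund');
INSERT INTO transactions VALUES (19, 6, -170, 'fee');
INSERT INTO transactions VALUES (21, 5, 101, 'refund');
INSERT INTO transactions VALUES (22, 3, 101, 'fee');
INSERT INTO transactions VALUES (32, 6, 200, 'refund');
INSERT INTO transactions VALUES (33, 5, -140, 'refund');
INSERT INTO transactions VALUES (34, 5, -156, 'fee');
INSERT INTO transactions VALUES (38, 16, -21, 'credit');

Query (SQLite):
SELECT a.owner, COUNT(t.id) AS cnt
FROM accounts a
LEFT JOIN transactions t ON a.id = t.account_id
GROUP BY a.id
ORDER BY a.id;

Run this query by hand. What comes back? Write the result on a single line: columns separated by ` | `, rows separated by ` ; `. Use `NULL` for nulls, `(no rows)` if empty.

LEFT JOIN keeps every accounts row; unmatched ones get NULL for transactions columns.
Group by accounts.id and compute COUNT(t.id). COUNT(col) of an all-NULL group is 0.
  3: ids {22} → COUNT(t.id)=1
  5: ids {5, 7, 21, 33, 34} → COUNT(t.id)=5
  6: ids {1, 3, 16, 19, 32} → COUNT(t.id)=5
  15: ids {4} → COUNT(t.id)=1
  16: ids {38} → COUNT(t.id)=1

Raj | 1 ; Bob | 5 ; Bob | 5 ; Farid | 1 ; Uma | 1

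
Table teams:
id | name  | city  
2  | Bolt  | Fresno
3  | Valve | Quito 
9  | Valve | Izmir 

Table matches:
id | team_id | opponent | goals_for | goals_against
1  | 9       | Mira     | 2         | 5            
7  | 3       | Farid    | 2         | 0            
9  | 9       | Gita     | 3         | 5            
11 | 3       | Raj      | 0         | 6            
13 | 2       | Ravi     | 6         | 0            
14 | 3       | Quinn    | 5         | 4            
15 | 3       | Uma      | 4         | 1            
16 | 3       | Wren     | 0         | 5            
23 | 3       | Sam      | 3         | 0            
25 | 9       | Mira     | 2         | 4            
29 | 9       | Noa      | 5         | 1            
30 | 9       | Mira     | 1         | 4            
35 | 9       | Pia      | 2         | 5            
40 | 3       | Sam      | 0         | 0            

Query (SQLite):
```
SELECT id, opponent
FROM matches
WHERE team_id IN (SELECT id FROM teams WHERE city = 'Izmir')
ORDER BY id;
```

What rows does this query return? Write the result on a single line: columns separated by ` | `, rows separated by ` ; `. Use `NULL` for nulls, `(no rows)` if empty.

Inner query: teams.id where city = 'Izmir'.
Outer: keep matches rows whose team_id is in that set.
Inner query → {9}

1 | Mira ; 9 | Gita ; 25 | Mira ; 29 | Noa ; 30 | Mira ; 35 | Pia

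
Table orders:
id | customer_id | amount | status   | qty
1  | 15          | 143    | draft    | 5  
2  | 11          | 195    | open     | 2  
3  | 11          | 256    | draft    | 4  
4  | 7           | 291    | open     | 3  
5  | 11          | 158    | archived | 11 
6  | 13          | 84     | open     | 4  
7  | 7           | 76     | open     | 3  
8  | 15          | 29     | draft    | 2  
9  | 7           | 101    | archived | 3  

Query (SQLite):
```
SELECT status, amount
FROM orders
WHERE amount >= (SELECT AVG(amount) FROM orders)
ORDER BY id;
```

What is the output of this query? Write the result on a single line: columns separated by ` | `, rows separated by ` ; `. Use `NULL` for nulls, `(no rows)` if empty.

Scalar subquery: AVG(amount) over all orders rows = 148.111111 (≈; comparison uses full precision).
Keep rows where amount >= that value.

open | 195 ; draft | 256 ; open | 291 ; archived | 158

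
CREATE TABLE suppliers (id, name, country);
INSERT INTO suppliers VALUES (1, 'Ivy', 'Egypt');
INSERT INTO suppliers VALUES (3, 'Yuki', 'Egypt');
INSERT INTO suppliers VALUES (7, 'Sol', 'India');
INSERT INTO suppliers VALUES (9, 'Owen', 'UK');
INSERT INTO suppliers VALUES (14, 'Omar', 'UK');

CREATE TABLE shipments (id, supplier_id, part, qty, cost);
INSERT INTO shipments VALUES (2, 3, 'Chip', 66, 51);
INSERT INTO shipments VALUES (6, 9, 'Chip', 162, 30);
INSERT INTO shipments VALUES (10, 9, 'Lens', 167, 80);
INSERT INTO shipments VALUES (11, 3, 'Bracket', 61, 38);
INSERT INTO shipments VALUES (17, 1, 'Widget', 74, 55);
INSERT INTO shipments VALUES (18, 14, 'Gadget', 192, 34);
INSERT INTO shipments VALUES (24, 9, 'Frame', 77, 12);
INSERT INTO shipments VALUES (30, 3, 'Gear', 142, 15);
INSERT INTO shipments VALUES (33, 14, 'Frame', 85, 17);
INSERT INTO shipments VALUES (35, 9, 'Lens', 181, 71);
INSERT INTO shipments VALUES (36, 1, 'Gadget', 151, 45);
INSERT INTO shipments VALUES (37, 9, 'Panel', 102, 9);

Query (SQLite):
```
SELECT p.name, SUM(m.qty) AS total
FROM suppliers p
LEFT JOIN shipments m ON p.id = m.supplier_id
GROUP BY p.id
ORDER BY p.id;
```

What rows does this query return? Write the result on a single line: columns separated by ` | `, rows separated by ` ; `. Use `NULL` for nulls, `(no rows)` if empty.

LEFT JOIN keeps every suppliers row; unmatched ones get NULL for shipments columns.
Group by suppliers.id and compute SUM(m.qty). SUM over an all-NULL group is NULL.
  1: ids {17, 36} → SUM(m.qty)=225
  3: ids {2, 11, 30} → SUM(m.qty)=269
  7: ids {—} → SUM(m.qty)=NULL
  9: ids {6, 10, 24, 35, 37} → SUM(m.qty)=689
  14: ids {18, 33} → SUM(m.qty)=277

Ivy | 225 ; Yuki | 269 ; Sol | NULL ; Owen | 689 ; Omar | 277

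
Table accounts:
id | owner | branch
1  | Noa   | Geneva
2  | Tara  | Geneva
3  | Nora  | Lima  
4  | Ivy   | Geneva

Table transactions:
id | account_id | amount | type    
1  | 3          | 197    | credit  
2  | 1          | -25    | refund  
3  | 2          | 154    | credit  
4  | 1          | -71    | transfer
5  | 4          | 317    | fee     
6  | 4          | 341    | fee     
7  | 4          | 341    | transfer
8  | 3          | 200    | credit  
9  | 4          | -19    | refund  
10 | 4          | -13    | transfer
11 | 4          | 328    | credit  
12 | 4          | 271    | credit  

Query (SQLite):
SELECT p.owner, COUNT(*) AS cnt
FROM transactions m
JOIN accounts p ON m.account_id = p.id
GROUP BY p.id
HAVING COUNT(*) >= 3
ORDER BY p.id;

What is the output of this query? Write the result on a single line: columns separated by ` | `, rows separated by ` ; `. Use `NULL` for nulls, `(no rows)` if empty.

Join each transactions row to its accounts via account_id.
Group joined rows by accounts.id; compute COUNT(*) per group.
HAVING: keep groups with count ≥ 3.
  1: ids {2, 4} → COUNT(*)=2
  2: ids {3} → COUNT(*)=1
  3: ids {1, 8} → COUNT(*)=2
  4: ids {5, 6, 7, 9, 10, 11, 12} → COUNT(*)=7

Ivy | 7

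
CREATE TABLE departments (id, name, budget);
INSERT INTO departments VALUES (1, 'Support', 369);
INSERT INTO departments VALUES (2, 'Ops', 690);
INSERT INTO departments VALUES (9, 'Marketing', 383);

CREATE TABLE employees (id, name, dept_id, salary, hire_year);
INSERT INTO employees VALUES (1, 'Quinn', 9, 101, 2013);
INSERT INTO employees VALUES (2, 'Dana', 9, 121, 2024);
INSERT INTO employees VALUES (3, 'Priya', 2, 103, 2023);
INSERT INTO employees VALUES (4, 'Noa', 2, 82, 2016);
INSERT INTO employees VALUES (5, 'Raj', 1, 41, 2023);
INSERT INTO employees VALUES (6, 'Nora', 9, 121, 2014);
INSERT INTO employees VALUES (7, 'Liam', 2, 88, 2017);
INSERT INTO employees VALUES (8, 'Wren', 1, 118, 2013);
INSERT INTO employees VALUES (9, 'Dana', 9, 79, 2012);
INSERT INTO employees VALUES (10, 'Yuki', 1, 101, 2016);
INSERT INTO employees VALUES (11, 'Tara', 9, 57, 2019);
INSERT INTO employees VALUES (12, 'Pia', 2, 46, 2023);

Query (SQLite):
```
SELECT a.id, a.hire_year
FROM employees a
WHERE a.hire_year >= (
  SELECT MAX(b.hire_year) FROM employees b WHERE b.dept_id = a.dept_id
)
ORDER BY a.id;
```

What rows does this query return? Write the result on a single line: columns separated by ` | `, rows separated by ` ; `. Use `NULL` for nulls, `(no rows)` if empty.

For each employees row a, compute MAX(hire_year) over rows sharing a.dept_id.
Keep row a if a.hire_year >= that per-group MAX.
  dept_id=1: MAX(hire_year) = 2023
  dept_id=2: MAX(hire_year) = 2023
  dept_id=9: MAX(hire_year) = 2024

2 | 2024 ; 3 | 2023 ; 5 | 2023 ; 12 | 2023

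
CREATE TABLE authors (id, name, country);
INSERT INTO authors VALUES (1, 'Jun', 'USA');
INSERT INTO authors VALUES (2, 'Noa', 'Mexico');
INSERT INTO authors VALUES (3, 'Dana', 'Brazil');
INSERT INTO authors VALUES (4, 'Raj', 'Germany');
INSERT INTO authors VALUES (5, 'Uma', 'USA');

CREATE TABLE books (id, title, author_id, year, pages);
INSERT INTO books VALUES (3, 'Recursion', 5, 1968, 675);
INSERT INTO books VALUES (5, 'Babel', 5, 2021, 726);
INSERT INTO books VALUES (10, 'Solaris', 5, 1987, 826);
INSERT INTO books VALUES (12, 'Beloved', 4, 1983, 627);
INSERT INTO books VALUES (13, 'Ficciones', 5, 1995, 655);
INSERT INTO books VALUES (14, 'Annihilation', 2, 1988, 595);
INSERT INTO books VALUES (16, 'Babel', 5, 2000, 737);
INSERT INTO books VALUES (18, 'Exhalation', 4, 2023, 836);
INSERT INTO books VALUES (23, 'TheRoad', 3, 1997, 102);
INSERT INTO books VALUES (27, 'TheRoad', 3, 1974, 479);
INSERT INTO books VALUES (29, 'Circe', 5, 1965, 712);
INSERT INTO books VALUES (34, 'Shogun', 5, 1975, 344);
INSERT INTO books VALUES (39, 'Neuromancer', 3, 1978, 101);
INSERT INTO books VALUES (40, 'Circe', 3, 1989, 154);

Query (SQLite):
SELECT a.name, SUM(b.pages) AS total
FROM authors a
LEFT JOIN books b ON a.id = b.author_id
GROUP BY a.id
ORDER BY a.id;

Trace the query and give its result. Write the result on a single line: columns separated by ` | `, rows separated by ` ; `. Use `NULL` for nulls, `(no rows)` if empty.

LEFT JOIN keeps every authors row; unmatched ones get NULL for books columns.
Group by authors.id and compute SUM(b.pages). SUM over an all-NULL group is NULL.
  1: ids {—} → SUM(b.pages)=NULL
  2: ids {14} → SUM(b.pages)=595
  3: ids {23, 27, 39, 40} → SUM(b.pages)=836
  4: ids {12, 18} → SUM(b.pages)=1463
  5: ids {3, 5, 10, 13, 16, 29, 34} → SUM(b.pages)=4675

Jun | NULL ; Noa | 595 ; Dana | 836 ; Raj | 1463 ; Uma | 4675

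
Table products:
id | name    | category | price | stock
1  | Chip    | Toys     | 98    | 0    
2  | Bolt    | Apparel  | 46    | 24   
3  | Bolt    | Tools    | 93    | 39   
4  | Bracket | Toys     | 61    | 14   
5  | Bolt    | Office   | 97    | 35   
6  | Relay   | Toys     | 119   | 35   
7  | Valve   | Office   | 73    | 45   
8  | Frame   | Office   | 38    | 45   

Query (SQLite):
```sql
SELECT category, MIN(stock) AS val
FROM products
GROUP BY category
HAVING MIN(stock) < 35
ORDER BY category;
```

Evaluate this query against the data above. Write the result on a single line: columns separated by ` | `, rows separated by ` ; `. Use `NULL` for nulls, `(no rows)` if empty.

Partition products by category; compute MIN(stock) within each group.
HAVING: keep groups where MIN(stock) < 35.
  Apparel: ids {2} → MIN(stock)=24
  Office: ids {5, 7, 8} → MIN(stock)=35
  Tools: ids {3} → MIN(stock)=39
  Toys: ids {1, 4, 6} → MIN(stock)=0

Apparel | 24 ; Toys | 0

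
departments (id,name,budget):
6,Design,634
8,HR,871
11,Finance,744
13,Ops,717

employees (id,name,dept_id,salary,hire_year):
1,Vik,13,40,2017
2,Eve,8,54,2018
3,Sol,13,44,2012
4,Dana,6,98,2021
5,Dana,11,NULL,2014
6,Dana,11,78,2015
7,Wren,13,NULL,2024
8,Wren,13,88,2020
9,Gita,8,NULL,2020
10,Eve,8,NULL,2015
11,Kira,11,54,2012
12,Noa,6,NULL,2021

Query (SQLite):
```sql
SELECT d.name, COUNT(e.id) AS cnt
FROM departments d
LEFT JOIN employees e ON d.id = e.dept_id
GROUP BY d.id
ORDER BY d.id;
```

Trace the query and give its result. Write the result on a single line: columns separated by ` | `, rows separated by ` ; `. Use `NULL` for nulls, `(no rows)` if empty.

Design | 2 ; HR | 3 ; Finance | 3 ; Ops | 4

LEFT JOIN keeps every departments row; unmatched ones get NULL for employees columns.
Group by departments.id and compute COUNT(e.id). COUNT(col) of an all-NULL group is 0.
  6: ids {4, 12} → COUNT(e.id)=2
  8: ids {2, 9, 10} → COUNT(e.id)=3
  11: ids {5, 6, 11} → COUNT(e.id)=3
  13: ids {1, 3, 7, 8} → COUNT(e.id)=4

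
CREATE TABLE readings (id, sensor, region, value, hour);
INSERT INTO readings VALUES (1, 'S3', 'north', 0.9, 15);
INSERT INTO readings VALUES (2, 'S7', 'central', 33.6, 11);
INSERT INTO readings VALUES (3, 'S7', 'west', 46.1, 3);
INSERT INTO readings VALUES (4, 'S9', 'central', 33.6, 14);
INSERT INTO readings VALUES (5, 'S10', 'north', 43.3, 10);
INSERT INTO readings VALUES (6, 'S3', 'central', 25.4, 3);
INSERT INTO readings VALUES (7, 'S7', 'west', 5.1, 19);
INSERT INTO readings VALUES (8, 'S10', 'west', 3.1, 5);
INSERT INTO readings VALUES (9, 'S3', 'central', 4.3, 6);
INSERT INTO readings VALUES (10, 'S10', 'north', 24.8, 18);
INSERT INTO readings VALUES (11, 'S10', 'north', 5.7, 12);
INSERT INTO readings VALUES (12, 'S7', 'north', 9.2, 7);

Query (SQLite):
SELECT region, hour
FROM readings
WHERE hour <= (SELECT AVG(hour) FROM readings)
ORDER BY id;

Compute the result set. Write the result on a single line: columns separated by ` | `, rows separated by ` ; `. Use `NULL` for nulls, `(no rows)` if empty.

west | 3 ; north | 10 ; central | 3 ; west | 5 ; central | 6 ; north | 7

Scalar subquery: AVG(hour) over all readings rows = 10.25.
Keep rows where hour <= that value.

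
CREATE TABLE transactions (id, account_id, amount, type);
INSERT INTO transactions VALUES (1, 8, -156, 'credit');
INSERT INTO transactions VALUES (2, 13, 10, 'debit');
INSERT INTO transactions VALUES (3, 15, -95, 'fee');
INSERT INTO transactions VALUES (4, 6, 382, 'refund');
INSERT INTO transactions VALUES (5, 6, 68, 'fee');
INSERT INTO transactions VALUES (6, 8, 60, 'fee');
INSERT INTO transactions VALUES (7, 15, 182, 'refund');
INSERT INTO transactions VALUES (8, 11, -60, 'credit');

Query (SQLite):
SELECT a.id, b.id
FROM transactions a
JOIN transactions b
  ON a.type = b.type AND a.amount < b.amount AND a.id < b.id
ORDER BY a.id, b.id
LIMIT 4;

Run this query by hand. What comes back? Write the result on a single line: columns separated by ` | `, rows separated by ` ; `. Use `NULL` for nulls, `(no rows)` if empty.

Pairs (a,b) with same type, a.amount < b.amount, a.id < b.id.
type groups: credit:{1,8} debit:{2} fee:{3,5,6} refund:{4,7}
Ordered by (a.id, b.id); first 4.

1 | 8 ; 3 | 5 ; 3 | 6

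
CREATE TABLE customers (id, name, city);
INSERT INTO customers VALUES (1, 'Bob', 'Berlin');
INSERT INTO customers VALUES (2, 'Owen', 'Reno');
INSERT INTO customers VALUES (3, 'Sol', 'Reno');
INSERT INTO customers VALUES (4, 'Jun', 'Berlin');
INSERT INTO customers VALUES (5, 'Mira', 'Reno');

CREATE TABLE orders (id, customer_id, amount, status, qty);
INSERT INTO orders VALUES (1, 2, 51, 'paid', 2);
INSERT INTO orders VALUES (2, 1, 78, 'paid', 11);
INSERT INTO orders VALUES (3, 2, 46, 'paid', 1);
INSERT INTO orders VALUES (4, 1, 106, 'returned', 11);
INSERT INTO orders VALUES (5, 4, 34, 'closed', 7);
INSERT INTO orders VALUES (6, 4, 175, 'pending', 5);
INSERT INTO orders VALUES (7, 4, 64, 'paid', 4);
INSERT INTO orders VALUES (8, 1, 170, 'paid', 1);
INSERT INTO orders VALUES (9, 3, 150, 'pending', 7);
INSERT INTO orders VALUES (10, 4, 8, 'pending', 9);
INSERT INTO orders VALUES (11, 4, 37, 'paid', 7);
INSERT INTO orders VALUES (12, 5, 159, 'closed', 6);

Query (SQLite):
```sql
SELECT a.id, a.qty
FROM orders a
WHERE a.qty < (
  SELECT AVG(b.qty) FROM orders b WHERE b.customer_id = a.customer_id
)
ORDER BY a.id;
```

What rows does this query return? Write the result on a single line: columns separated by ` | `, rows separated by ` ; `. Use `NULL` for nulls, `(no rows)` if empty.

For each orders row a, compute AVG(qty) over rows sharing a.customer_id.
Keep row a if a.qty < that per-group AVG.
  customer_id=1: AVG(qty) = 7.666667
  customer_id=2: AVG(qty) = 1.5
  customer_id=3: AVG(qty) = 7.0
  customer_id=4: AVG(qty) = 6.4
  customer_id=5: AVG(qty) = 6.0

3 | 1 ; 6 | 5 ; 7 | 4 ; 8 | 1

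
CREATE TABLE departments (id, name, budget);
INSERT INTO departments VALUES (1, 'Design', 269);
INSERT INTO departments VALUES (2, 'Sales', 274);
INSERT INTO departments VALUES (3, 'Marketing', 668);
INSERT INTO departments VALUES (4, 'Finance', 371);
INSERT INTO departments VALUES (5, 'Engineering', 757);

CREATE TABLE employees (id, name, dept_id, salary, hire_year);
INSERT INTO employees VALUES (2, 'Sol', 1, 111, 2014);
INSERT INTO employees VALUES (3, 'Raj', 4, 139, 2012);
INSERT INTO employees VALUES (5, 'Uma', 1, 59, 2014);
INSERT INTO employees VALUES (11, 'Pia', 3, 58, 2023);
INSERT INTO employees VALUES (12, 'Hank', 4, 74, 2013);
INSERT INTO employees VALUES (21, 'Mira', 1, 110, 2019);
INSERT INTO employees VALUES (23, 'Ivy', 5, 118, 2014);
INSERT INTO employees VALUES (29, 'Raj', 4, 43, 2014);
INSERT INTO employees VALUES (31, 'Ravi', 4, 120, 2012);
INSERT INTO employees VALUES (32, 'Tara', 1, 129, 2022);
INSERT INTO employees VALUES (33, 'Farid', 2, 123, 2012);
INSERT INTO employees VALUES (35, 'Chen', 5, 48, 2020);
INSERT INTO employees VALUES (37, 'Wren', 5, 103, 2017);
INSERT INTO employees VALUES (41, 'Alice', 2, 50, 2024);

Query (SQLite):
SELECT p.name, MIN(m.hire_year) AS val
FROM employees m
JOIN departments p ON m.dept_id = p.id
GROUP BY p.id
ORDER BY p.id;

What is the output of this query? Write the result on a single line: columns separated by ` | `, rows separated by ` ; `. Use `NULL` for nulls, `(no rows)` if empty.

Join each employees row to its departments via dept_id.
Group joined rows by departments.id; compute MIN(m.hire_year) per group.
  1: ids {2, 5, 21, 32} → MIN(m.hire_year)=2014
  2: ids {33, 41} → MIN(m.hire_year)=2012
  3: ids {11} → MIN(m.hire_year)=2023
  4: ids {3, 12, 29, 31} → MIN(m.hire_year)=2012
  5: ids {23, 35, 37} → MIN(m.hire_year)=2014

Design | 2014 ; Sales | 2012 ; Marketing | 2023 ; Finance | 2012 ; Engineering | 2014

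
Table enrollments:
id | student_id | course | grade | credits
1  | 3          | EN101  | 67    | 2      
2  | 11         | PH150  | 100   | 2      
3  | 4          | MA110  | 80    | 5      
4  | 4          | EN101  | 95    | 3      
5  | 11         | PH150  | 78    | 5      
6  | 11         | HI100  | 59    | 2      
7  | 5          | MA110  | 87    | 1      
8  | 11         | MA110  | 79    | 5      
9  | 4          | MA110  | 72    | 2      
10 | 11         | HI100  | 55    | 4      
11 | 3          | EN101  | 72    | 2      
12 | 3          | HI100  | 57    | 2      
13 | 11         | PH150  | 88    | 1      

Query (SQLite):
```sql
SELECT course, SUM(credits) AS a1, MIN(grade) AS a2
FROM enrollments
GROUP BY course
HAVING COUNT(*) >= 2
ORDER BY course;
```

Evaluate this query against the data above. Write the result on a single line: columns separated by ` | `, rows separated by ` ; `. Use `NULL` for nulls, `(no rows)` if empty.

Group enrollments by course.
Per group compute: SUM(credits), MIN(grade).
HAVING: drop groups with fewer than 2 rows.
  EN101: ids {1, 4, 11} → SUM(credits)=7, MIN(grade)=67
  HI100: ids {6, 10, 12} → SUM(credits)=8, MIN(grade)=55
  MA110: ids {3, 7, 8, 9} → SUM(credits)=13, MIN(grade)=72
  PH150: ids {2, 5, 13} → SUM(credits)=8, MIN(grade)=78

EN101 | 7 | 67 ; HI100 | 8 | 55 ; MA110 | 13 | 72 ; PH150 | 8 | 78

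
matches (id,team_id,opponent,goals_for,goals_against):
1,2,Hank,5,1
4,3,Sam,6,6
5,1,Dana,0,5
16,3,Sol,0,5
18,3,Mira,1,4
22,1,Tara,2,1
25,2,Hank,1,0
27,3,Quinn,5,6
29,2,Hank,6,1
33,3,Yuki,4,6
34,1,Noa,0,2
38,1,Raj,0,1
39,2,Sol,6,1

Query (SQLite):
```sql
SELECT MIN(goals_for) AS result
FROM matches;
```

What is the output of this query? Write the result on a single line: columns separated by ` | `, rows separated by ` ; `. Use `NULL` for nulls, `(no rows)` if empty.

0

All goals_for values: [5, 6, 0, 0, 1, 2, 1, 5, 6, 4, 0, 0, 6].
MIN of non-NULL values = 0.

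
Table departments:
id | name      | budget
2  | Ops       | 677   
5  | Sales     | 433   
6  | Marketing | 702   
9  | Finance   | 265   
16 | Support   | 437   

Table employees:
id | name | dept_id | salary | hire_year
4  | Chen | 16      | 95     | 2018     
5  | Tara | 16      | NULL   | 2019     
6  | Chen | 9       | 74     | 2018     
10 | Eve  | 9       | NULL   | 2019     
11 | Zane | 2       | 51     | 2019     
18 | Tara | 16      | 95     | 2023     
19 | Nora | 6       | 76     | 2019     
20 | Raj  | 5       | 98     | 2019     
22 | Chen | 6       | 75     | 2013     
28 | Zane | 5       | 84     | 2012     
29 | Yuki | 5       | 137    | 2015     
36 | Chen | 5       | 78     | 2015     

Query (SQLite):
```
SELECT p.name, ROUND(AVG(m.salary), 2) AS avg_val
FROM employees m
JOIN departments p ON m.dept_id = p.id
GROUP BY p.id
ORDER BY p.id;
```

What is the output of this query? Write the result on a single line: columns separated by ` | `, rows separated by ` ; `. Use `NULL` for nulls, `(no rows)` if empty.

Ops | 51 ; Sales | 99.25 ; Marketing | 75.5 ; Finance | 74 ; Support | 95

Join each employees row to its departments via dept_id.
Group joined rows by departments.id; compute ROUND(AVG(m.salary), 2) per group.
  2: ids {11} → ROUND(AVG(m.salary), 2)=51
  5: ids {20, 28, 29, 36} → ROUND(AVG(m.salary), 2)=99.25
  6: ids {19, 22} → ROUND(AVG(m.salary), 2)=75.5
  9: ids {6, 10} → ROUND(AVG(m.salary), 2)=74
  16: ids {4, 5, 18} → ROUND(AVG(m.salary), 2)=95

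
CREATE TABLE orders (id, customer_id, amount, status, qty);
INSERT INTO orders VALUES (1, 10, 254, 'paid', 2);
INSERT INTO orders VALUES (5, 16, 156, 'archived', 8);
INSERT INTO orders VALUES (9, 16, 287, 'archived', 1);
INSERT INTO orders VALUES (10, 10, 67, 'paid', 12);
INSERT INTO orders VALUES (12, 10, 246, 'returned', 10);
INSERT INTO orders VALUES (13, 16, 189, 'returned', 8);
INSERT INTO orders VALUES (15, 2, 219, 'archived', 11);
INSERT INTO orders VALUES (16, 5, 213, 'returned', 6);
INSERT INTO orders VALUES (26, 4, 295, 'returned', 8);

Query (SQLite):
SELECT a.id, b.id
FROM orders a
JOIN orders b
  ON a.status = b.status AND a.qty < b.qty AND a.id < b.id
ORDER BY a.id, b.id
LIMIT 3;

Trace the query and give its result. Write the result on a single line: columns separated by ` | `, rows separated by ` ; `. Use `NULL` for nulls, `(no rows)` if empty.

1 | 10 ; 5 | 15 ; 9 | 15

Pairs (a,b) with same status, a.qty < b.qty, a.id < b.id.
status groups: archived:{5,9,15} paid:{1,10} returned:{12,13,16,26}
Ordered by (a.id, b.id); first 3.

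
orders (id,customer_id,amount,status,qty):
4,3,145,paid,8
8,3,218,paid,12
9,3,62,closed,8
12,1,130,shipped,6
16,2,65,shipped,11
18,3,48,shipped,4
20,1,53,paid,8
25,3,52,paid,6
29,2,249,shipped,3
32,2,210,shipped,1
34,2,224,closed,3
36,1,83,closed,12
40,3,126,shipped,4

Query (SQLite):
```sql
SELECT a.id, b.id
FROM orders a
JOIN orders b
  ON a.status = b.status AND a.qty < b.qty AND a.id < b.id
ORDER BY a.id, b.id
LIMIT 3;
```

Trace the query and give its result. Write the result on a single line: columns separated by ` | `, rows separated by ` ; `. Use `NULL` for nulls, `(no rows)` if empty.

4 | 8 ; 9 | 36 ; 12 | 16

Pairs (a,b) with same status, a.qty < b.qty, a.id < b.id.
status groups: closed:{9,34,36} paid:{4,8,20,25} shipped:{12,16,18,29,32,40}
Ordered by (a.id, b.id); first 3.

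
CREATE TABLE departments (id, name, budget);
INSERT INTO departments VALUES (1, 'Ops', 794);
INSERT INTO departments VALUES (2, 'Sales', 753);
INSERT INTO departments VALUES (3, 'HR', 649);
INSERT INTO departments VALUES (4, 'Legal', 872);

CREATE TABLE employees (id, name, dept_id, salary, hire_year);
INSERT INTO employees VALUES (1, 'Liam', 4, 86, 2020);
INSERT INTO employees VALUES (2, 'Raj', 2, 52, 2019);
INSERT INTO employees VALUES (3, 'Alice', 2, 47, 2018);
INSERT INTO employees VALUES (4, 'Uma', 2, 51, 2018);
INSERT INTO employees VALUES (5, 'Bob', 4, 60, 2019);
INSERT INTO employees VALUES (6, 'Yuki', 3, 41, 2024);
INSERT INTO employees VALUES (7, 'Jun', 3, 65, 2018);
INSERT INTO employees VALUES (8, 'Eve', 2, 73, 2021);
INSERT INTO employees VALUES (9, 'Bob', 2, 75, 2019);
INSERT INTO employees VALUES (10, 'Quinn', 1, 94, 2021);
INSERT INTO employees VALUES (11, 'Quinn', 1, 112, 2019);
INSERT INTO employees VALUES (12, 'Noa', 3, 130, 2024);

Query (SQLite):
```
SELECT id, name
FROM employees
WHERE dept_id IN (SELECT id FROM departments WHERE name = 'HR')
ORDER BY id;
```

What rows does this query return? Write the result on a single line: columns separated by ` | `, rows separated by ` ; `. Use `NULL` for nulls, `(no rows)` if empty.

6 | Yuki ; 7 | Jun ; 12 | Noa

Inner query: departments.id where name = 'HR'.
Outer: keep employees rows whose dept_id is in that set.
Inner query → {3}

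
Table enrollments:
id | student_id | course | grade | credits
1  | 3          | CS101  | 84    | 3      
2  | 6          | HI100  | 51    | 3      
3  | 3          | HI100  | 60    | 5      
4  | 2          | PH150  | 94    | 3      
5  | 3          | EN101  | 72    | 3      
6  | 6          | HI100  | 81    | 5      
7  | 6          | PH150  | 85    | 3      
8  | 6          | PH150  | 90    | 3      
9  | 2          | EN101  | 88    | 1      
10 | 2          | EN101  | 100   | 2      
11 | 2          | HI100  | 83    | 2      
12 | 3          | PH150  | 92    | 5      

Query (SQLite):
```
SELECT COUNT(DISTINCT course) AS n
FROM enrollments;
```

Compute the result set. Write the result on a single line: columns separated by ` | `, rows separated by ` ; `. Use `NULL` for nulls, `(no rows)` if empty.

4

Count distinct non-NULL course values.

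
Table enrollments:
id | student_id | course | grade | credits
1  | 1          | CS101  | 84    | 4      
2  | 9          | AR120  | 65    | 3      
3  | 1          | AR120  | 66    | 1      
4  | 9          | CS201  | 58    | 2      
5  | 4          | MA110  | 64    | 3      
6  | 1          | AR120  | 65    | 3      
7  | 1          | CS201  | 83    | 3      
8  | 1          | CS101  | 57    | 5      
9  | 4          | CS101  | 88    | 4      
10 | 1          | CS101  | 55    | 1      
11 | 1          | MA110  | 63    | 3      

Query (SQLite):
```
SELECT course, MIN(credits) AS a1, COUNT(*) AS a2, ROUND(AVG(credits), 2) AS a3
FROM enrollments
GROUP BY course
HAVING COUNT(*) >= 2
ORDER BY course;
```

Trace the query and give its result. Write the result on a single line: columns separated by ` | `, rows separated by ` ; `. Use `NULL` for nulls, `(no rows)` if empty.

AR120 | 1 | 3 | 2.33 ; CS101 | 1 | 4 | 3.5 ; CS201 | 2 | 2 | 2.5 ; MA110 | 3 | 2 | 3

Group enrollments by course.
Per group compute: MIN(credits), COUNT(*), ROUND(AVG(credits), 2).
HAVING: drop groups with fewer than 2 rows.
  AR120: ids {2, 3, 6} → MIN(credits)=1, COUNT(*)=3, ROUND(AVG(credits), 2)=2.33
  CS101: ids {1, 8, 9, 10} → MIN(credits)=1, COUNT(*)=4, ROUND(AVG(credits), 2)=3.5
  CS201: ids {4, 7} → MIN(credits)=2, COUNT(*)=2, ROUND(AVG(credits), 2)=2.5
  MA110: ids {5, 11} → MIN(credits)=3, COUNT(*)=2, ROUND(AVG(credits), 2)=3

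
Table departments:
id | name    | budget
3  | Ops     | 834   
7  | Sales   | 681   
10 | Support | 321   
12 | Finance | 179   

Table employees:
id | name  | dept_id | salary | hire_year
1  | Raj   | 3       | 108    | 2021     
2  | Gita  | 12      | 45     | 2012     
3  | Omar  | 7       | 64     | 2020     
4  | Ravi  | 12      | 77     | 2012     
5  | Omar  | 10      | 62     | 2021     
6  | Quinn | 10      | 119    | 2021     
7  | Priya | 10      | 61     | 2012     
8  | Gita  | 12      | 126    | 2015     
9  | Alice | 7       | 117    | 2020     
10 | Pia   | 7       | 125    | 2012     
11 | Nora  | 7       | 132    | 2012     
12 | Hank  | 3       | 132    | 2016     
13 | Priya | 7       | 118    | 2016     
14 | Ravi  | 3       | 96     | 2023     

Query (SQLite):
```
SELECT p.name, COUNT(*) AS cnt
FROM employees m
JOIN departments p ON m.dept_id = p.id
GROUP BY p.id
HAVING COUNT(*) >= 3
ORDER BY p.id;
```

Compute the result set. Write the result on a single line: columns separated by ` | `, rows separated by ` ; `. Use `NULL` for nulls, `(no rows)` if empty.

Ops | 3 ; Sales | 5 ; Support | 3 ; Finance | 3

Join each employees row to its departments via dept_id.
Group joined rows by departments.id; compute COUNT(*) per group.
HAVING: keep groups with count ≥ 3.
  3: ids {1, 12, 14} → COUNT(*)=3
  7: ids {3, 9, 10, 11, 13} → COUNT(*)=5
  10: ids {5, 6, 7} → COUNT(*)=3
  12: ids {2, 4, 8} → COUNT(*)=3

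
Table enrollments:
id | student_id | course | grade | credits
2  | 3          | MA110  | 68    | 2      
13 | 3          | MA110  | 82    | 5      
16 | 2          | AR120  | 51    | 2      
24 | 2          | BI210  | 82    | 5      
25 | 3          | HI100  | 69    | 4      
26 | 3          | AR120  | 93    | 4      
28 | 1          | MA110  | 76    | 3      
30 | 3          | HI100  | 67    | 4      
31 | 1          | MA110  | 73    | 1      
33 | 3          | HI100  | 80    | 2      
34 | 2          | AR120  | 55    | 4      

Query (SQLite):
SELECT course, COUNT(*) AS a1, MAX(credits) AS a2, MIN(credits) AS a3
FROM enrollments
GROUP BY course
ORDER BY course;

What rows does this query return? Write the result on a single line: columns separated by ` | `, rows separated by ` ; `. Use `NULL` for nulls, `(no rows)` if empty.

AR120 | 3 | 4 | 2 ; BI210 | 1 | 5 | 5 ; HI100 | 3 | 4 | 2 ; MA110 | 4 | 5 | 1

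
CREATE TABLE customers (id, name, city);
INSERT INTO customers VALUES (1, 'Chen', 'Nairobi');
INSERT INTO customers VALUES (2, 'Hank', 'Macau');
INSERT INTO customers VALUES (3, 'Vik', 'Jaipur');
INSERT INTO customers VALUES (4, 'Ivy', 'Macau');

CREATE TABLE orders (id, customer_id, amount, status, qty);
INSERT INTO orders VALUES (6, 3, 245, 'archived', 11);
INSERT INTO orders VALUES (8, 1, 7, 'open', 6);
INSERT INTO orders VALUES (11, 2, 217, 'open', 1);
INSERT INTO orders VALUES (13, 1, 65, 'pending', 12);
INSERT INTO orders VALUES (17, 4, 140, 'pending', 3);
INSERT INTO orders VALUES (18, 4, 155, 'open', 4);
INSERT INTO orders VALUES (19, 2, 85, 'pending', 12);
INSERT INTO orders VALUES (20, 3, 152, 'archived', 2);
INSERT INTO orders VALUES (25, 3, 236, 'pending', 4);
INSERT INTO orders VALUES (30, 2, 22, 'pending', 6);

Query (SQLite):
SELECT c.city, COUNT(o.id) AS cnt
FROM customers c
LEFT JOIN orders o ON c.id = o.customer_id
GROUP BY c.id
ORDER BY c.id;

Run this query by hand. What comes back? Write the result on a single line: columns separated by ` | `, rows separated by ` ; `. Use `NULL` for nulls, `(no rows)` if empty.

Nairobi | 2 ; Macau | 3 ; Jaipur | 3 ; Macau | 2

LEFT JOIN keeps every customers row; unmatched ones get NULL for orders columns.
Group by customers.id and compute COUNT(o.id). COUNT(col) of an all-NULL group is 0.
  1: ids {8, 13} → COUNT(o.id)=2
  2: ids {11, 19, 30} → COUNT(o.id)=3
  3: ids {6, 20, 25} → COUNT(o.id)=3
  4: ids {17, 18} → COUNT(o.id)=2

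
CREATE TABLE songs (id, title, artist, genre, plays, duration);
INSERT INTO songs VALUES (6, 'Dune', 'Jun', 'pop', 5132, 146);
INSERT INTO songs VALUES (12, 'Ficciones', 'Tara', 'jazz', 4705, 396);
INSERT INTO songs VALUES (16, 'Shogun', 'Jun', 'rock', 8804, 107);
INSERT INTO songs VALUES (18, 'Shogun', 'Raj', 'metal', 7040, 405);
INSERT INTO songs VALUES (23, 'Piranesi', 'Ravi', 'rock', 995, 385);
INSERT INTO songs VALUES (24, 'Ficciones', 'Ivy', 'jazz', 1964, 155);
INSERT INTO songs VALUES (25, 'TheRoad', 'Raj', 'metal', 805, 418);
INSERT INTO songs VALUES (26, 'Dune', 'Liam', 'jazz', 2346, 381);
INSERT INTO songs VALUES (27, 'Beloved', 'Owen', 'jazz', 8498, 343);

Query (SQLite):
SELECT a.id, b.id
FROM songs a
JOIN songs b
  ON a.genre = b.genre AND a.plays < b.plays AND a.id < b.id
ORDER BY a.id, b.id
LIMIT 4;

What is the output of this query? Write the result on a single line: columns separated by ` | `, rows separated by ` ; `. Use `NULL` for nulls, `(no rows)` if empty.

12 | 27 ; 24 | 26 ; 24 | 27 ; 26 | 27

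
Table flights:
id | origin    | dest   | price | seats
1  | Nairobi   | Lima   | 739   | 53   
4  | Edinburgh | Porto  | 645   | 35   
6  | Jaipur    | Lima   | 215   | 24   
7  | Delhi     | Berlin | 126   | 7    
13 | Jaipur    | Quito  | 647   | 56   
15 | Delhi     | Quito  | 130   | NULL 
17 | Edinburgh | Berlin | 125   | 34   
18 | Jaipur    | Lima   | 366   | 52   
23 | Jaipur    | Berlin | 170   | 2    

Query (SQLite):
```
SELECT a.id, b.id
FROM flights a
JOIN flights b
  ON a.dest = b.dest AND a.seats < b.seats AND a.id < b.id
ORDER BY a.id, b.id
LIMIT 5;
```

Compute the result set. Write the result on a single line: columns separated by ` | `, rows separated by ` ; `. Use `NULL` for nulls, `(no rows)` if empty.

Pairs (a,b) with same dest, a.seats < b.seats, a.id < b.id.
dest groups: Berlin:{7,17,23} Lima:{1,6,18} Porto:{4} Quito:{13,15}
Ordered by (a.id, b.id); first 5.

6 | 18 ; 7 | 17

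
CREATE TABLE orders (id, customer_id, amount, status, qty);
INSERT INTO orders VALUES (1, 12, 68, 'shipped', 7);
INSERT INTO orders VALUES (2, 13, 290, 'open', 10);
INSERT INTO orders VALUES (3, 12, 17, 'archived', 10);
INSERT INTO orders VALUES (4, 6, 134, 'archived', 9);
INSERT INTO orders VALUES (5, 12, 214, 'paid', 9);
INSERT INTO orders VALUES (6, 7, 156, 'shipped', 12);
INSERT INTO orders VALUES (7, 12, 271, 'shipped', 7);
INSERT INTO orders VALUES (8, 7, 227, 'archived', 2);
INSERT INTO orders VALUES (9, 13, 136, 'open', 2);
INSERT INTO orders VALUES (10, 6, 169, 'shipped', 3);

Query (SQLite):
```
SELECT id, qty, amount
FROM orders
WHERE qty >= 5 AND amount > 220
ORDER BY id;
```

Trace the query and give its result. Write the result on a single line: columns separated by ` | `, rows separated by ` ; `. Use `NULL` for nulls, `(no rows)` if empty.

2 | 10 | 290 ; 7 | 7 | 271

qty >= 5: ids {1, 2, 3, 4, 5, 6, 7}
amount > 220: ids {2, 7, 8}
Combine with AND.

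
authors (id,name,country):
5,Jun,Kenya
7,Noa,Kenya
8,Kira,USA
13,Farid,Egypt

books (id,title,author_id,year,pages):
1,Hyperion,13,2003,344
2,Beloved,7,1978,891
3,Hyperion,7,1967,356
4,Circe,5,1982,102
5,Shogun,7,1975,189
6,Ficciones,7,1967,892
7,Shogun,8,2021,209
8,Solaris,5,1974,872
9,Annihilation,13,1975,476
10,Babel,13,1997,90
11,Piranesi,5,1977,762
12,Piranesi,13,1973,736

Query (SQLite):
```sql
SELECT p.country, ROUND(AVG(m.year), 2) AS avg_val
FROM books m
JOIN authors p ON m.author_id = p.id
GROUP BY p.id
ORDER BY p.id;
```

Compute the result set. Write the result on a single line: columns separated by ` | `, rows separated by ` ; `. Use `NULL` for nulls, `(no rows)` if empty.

Join each books row to its authors via author_id.
Group joined rows by authors.id; compute ROUND(AVG(m.year), 2) per group.
  5: ids {4, 8, 11} → ROUND(AVG(m.year), 2)=1977.67
  7: ids {2, 3, 5, 6} → ROUND(AVG(m.year), 2)=1971.75
  8: ids {7} → ROUND(AVG(m.year), 2)=2021
  13: ids {1, 9, 10, 12} → ROUND(AVG(m.year), 2)=1987

Kenya | 1977.67 ; Kenya | 1971.75 ; USA | 2021 ; Egypt | 1987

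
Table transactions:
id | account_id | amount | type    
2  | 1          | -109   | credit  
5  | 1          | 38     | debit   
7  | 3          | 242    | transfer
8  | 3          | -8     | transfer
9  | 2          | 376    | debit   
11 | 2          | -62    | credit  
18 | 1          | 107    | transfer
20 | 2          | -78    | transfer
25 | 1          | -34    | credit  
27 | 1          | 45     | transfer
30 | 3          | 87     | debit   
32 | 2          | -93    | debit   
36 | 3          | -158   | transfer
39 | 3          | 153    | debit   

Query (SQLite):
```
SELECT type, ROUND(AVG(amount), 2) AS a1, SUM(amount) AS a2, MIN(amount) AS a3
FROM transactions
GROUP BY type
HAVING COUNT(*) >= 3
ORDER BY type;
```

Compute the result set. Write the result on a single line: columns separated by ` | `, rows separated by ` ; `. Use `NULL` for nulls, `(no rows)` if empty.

credit | -68.33 | -205 | -109 ; debit | 112.2 | 561 | -93 ; transfer | 25 | 150 | -158

Group transactions by type.
Per group compute: ROUND(AVG(amount), 2), SUM(amount), MIN(amount).
HAVING: drop groups with fewer than 3 rows.
  credit: ids {2, 11, 25} → ROUND(AVG(amount), 2)=-68.33, SUM(amount)=-205, MIN(amount)=-109
  debit: ids {5, 9, 30, 32, 39} → ROUND(AVG(amount), 2)=112.2, SUM(amount)=561, MIN(amount)=-93
  transfer: ids {7, 8, 18, 20, 27, 36} → ROUND(AVG(amount), 2)=25, SUM(amount)=150, MIN(amount)=-158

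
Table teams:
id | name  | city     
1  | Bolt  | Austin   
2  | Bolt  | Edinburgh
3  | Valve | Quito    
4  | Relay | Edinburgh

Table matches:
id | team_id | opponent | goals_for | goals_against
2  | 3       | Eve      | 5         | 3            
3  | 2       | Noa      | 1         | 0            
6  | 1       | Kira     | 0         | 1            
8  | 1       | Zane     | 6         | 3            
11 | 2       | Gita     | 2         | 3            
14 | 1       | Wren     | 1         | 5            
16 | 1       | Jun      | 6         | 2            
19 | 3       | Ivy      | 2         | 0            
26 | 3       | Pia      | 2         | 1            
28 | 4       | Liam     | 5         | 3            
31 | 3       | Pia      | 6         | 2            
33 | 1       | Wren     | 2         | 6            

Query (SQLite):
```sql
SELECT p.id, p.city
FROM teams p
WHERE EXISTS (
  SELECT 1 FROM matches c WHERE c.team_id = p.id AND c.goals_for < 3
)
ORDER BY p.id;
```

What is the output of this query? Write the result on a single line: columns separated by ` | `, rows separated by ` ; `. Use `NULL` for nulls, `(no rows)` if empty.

For each teams row, check whether any matches with matching team_id has goals_for < 3.
Keep rows where that is true.

1 | Austin ; 2 | Edinburgh ; 3 | Quito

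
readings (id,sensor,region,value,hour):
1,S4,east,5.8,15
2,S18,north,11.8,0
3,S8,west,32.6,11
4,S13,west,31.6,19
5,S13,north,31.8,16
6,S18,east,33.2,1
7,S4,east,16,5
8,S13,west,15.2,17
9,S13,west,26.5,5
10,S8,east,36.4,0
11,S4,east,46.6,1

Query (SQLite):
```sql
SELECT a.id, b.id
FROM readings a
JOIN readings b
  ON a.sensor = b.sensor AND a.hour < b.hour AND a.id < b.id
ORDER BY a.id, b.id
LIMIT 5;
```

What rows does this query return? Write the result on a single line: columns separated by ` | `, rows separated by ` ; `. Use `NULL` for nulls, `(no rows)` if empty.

Pairs (a,b) with same sensor, a.hour < b.hour, a.id < b.id.
sensor groups: S13:{4,5,8,9} S18:{2,6} S4:{1,7,11} S8:{3,10}
Ordered by (a.id, b.id); first 5.

2 | 6 ; 5 | 8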